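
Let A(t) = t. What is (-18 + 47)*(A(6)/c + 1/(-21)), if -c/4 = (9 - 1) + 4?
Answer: -841/168 ≈ -5.0060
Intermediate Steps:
c = -48 (c = -4*((9 - 1) + 4) = -4*(8 + 4) = -4*12 = -48)
(-18 + 47)*(A(6)/c + 1/(-21)) = (-18 + 47)*(6/(-48) + 1/(-21)) = 29*(6*(-1/48) + 1*(-1/21)) = 29*(-1/8 - 1/21) = 29*(-29/168) = -841/168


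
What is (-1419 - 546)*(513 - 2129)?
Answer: 3175440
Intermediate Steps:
(-1419 - 546)*(513 - 2129) = -1965*(-1616) = 3175440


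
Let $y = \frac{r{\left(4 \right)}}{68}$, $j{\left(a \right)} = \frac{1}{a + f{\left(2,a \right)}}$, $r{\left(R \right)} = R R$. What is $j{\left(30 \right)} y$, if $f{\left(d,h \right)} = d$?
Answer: $\frac{1}{136} \approx 0.0073529$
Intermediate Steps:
$r{\left(R \right)} = R^{2}$
$j{\left(a \right)} = \frac{1}{2 + a}$ ($j{\left(a \right)} = \frac{1}{a + 2} = \frac{1}{2 + a}$)
$y = \frac{4}{17}$ ($y = \frac{4^{2}}{68} = 16 \cdot \frac{1}{68} = \frac{4}{17} \approx 0.23529$)
$j{\left(30 \right)} y = \frac{1}{2 + 30} \cdot \frac{4}{17} = \frac{1}{32} \cdot \frac{4}{17} = \frac{1}{136}$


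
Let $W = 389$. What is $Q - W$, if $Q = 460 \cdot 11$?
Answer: $4671$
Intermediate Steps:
$Q = 5060$
$Q - W = 5060 - 389 = 4671$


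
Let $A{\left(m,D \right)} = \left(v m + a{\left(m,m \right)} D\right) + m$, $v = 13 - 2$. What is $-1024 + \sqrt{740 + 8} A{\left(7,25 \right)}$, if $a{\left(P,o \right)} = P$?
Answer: $-1024 + 518 \sqrt{187} \approx 6059.5$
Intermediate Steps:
$v = 11$ ($v = 13 - 2 = 11$)
$A{\left(m,D \right)} = 12 m + D m$ ($A{\left(m,D \right)} = \left(11 m + m D\right) + m = \left(11 m + D m\right) + m = 12 m + D m$)
$-1024 + \sqrt{740 + 8} A{\left(7,25 \right)} = -1024 + \sqrt{740 + 8} \cdot 7 \left(12 + 25\right) = -1024 + \sqrt{748} \cdot 7 \cdot 37 = -1024 + 2 \sqrt{187} \cdot 259 = -1024 + 518 \sqrt{187}$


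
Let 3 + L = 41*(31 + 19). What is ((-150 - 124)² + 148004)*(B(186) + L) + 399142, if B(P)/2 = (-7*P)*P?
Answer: -107590415618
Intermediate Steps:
B(P) = -14*P² (B(P) = 2*((-7*P)*P) = 2*(-7*P²) = -14*P²)
L = 2047 (L = -3 + 41*(31 + 19) = -3 + 41*50 = -3 + 2050 = 2047)
((-150 - 124)² + 148004)*(B(186) + L) + 399142 = ((-150 - 124)² + 148004)*(-14*186² + 2047) + 399142 = ((-274)² + 148004)*(-14*34596 + 2047) + 399142 = (75076 + 148004)*(-484344 + 2047) + 399142 = 223080*(-482297) + 399142 = -107590814760 + 399142 = -107590415618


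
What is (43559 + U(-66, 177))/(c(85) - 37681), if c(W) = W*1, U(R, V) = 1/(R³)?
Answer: -12523038263/10808699616 ≈ -1.1586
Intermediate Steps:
U(R, V) = R⁻³
c(W) = W
(43559 + U(-66, 177))/(c(85) - 37681) = (43559 + (-66)⁻³)/(85 - 37681) = (43559 - 1/287496)/(-37596) = (12523038263/287496)*(-1/37596) = -12523038263/10808699616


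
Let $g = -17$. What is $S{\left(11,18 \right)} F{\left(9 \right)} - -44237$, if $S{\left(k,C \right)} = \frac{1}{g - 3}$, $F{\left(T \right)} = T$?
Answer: $\frac{884731}{20} \approx 44237.0$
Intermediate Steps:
$S{\left(k,C \right)} = - \frac{1}{20}$ ($S{\left(k,C \right)} = \frac{1}{-17 - 3} = \frac{1}{-20} = - \frac{1}{20}$)
$S{\left(11,18 \right)} F{\left(9 \right)} - -44237 = \left(- \frac{1}{20}\right) 9 - -44237 = - \frac{9}{20} + 44237 = \frac{884731}{20}$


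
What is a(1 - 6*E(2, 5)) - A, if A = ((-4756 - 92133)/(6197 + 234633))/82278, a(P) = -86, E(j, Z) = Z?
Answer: -1704090826751/19815010740 ≈ -86.000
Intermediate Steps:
A = -96889/19815010740 (A = -96889/240830*(1/82278) = -96889*1/240830*(1/82278) = -96889/240830*1/82278 = -96889/19815010740 ≈ -4.8897e-6)
a(1 - 6*E(2, 5)) - A = -86 - 1*(-96889/19815010740) = -86 + 96889/19815010740 = -1704090826751/19815010740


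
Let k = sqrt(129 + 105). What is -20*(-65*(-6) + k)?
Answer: -7800 - 60*sqrt(26) ≈ -8105.9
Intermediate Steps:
k = 3*sqrt(26) (k = sqrt(234) = 3*sqrt(26) ≈ 15.297)
-20*(-65*(-6) + k) = -20*(-65*(-6) + 3*sqrt(26)) = -20*(390 + 3*sqrt(26)) = -7800 - 60*sqrt(26)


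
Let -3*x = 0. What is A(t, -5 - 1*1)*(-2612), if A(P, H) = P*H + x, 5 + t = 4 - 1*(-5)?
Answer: 62688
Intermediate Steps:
x = 0 (x = -⅓*0 = 0)
t = 4 (t = -5 + (4 - 1*(-5)) = -5 + (4 + 5) = -5 + 9 = 4)
A(P, H) = H*P (A(P, H) = P*H + 0 = H*P + 0 = H*P)
A(t, -5 - 1*1)*(-2612) = ((-5 - 1*1)*4)*(-2612) = ((-5 - 1)*4)*(-2612) = -6*4*(-2612) = -24*(-2612) = 62688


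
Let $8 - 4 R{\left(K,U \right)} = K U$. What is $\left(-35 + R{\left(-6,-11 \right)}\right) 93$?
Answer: $- \frac{9207}{2} \approx -4603.5$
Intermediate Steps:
$R{\left(K,U \right)} = 2 - \frac{K U}{4}$
$\left(-35 + R{\left(-6,-11 \right)}\right) 93 = \left(-35 + \left(2 - \left(- \frac{3}{2}\right) \left(-11\right)\right)\right) 93 = \left(-35 + \left(2 - \frac{33}{2}\right)\right) 93 = \left(-35 - \frac{29}{2}\right) 93 = \left(- \frac{99}{2}\right) 93 = - \frac{9207}{2}$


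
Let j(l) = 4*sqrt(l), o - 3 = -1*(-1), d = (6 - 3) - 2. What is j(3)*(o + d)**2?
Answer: 100*sqrt(3) ≈ 173.21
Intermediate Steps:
d = 1 (d = 3 - 2 = 1)
o = 4 (o = 3 - 1*(-1) = 3 + 1 = 4)
j(3)*(o + d)**2 = (4*sqrt(3))*(4 + 1)**2 = (4*sqrt(3))*5**2 = (4*sqrt(3))*25 = 100*sqrt(3)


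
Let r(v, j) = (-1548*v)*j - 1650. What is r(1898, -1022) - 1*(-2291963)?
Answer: 3005032601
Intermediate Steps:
r(v, j) = -1650 - 1548*j*v (r(v, j) = -1548*j*v - 1650 = -1650 - 1548*j*v)
r(1898, -1022) - 1*(-2291963) = (-1650 - 1548*(-1022)*1898) - 1*(-2291963) = (-1650 + 3002742288) + 2291963 = 3002740638 + 2291963 = 3005032601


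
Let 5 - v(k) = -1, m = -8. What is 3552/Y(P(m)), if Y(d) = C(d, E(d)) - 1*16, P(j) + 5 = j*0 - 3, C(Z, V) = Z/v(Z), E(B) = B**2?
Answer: -2664/13 ≈ -204.92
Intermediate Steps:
v(k) = 6 (v(k) = 5 - 1*(-1) = 5 + 1 = 6)
C(Z, V) = Z/6
P(j) = -8 (P(j) = -5 + (j*0 - 3) = -5 + (0 - 3) = -5 - 3 = -8)
Y(d) = -16 + d/6 (Y(d) = d/6 - 1*16 = d/6 - 16 = -16 + d/6)
3552/Y(P(m)) = 3552/(-16 + (1/6)*(-8)) = 3552/(-16 - 4/3) = 3552/(-52/3) = 3552*(-3/52) = -2664/13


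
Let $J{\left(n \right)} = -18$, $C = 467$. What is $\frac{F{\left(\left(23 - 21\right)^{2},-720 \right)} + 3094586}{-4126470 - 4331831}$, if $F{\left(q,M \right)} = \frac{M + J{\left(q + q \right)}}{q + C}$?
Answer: $- \frac{485849756}{1327953257} \approx -0.36586$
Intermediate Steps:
$F{\left(q,M \right)} = \frac{-18 + M}{467 + q}$ ($F{\left(q,M \right)} = \frac{M - 18}{q + 467} = \frac{-18 + M}{467 + q}$)
$\frac{F{\left(\left(23 - 21\right)^{2},-720 \right)} + 3094586}{-4126470 - 4331831} = \frac{\frac{-18 - 720}{467 + \left(23 - 21\right)^{2}} + 3094586}{-4126470 - 4331831} = \frac{\frac{1}{467 + 2^{2}} \left(-738\right) + 3094586}{-8458301} = \left(\frac{1}{467 + 4} \left(-738\right) + 3094586\right) \left(- \frac{1}{8458301}\right) = \left(\frac{1}{471} \left(-738\right) + 3094586\right) \left(- \frac{1}{8458301}\right) = \left(- \frac{246}{157} + 3094586\right) \left(- \frac{1}{8458301}\right) = \frac{485849756}{157} \left(- \frac{1}{8458301}\right) = - \frac{485849756}{1327953257}$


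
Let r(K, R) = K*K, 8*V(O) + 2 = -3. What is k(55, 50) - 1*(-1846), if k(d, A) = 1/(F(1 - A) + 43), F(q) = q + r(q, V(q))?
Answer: 4421171/2395 ≈ 1846.0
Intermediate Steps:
V(O) = -5/8 (V(O) = -1/4 + (1/8)*(-3) = -1/4 - 3/8 = -5/8)
r(K, R) = K**2
F(q) = q + q**2
k(d, A) = 1/(43 + (1 - A)*(2 - A)) (k(d, A) = 1/((1 - A)*(1 + (1 - A)) + 43) = 1/((1 - A)*(2 - A) + 43) = 1/(43 + (1 - A)*(2 - A)))
k(55, 50) - 1*(-1846) = 1/(44 + (1 - 1*50)**2 - 1*50) - 1*(-1846) = 1/(44 + (1 - 50)**2 - 50) + 1846 = 1/(44 + (-49)**2 - 50) + 1846 = 1/(44 + 2401 - 50) + 1846 = 1/2395 + 1846 = 4421171/2395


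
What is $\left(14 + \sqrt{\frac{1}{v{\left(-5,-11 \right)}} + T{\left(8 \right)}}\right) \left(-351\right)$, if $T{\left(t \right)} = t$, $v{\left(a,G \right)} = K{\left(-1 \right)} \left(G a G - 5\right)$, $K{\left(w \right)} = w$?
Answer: $-4914 - \frac{351 \sqrt{2977410}}{610} \approx -5906.9$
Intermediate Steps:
$v{\left(a,G \right)} = 5 - a G^{2}$ ($v{\left(a,G \right)} = - (G a G - 5) = - (a G^{2} - 5) = - (-5 + a G^{2}) = 5 - a G^{2}$)
$\left(14 + \sqrt{\frac{1}{v{\left(-5,-11 \right)}} + T{\left(8 \right)}}\right) \left(-351\right) = \left(14 + \sqrt{\frac{1}{5 - - 5 \left(-11\right)^{2}} + 8}\right) \left(-351\right) = \left(14 + \sqrt{\frac{1}{5 - \left(-5\right) 121} + 8}\right) \left(-351\right) = \left(14 + \sqrt{\frac{1}{5 + 605} + 8}\right) \left(-351\right) = \left(14 + \sqrt{\frac{1}{610} + 8}\right) \left(-351\right) = \left(14 + \sqrt{\frac{4881}{610}}\right) \left(-351\right) = \left(14 + \frac{\sqrt{2977410}}{610}\right) \left(-351\right) = -4914 - \frac{351 \sqrt{2977410}}{610}$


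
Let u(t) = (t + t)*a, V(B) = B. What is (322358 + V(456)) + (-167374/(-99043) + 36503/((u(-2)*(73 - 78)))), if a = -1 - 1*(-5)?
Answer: 2561426116709/7923440 ≈ 3.2327e+5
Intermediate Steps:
a = 4 (a = -1 + 5 = 4)
u(t) = 8*t (u(t) = (t + t)*4 = (2*t)*4 = 8*t)
(322358 + V(456)) + (-167374/(-99043) + 36503/((u(-2)*(73 - 78)))) = (322358 + 456) + (-167374/(-99043) + 36503/(((8*(-2))*(73 - 78)))) = 322814 + (-167374*(-1/99043) + 36503/((-16*(-5)))) = 322814 + (167374/99043 + 36503/80) = 322814 + 3628756549/7923440 = 2561426116709/7923440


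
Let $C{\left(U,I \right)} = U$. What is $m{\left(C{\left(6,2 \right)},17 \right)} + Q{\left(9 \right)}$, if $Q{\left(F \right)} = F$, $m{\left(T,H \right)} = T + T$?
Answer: $21$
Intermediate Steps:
$m{\left(T,H \right)} = 2 T$
$m{\left(C{\left(6,2 \right)},17 \right)} + Q{\left(9 \right)} = 2 \cdot 6 + 9 = 12 + 9 = 21$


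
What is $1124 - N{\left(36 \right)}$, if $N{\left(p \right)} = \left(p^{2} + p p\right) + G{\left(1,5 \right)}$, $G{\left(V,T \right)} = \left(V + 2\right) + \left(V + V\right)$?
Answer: $-1473$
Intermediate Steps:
$G{\left(V,T \right)} = 2 + 3 V$ ($G{\left(V,T \right)} = \left(2 + V\right) + 2 V = 2 + 3 V$)
$N{\left(p \right)} = 5 + 2 p^{2}$ ($N{\left(p \right)} = \left(p^{2} + p p\right) + \left(2 + 3 \cdot 1\right) = \left(p^{2} + p^{2}\right) + \left(2 + 3\right) = 2 p^{2} + 5 = 5 + 2 p^{2}$)
$1124 - N{\left(36 \right)} = 1124 - \left(5 + 2 \cdot 36^{2}\right) = 1124 - \left(5 + 2 \cdot 1296\right) = 1124 - \left(5 + 2592\right) = 1124 - 2597 = -1473$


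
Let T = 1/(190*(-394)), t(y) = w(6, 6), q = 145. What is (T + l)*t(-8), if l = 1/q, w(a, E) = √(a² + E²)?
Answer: 44829*√2/1085470 ≈ 0.058406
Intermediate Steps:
w(a, E) = √(E² + a²)
l = 1/145 ≈ 0.0068966
t(y) = 6*√2 (t(y) = √(6² + 6²) = √(36 + 36) = √72 = 6*√2)
T = -1/74860 (T = (1/190)*(-1/394) = -1/74860 ≈ -1.3358e-5)
(T + l)*t(-8) = (-1/74860 + 1/145)*(6*√2) = 14943*(6*√2)/2170940 = 44829*√2/1085470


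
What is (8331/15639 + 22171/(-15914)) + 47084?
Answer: 3906002283043/82959682 ≈ 47083.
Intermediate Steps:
(8331/15639 + 22171/(-15914)) + 47084 = (8331*(1/15639) + 22171*(-1/15914)) + 47084 = (2777/5213 - 22171/15914) + 47084 = -71384245/82959682 + 47084 = 3906002283043/82959682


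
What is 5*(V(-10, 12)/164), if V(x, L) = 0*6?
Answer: 0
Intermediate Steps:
V(x, L) = 0
5*(V(-10, 12)/164) = 5*(0/164) = 5*(0*(1/164)) = 5*0 = 0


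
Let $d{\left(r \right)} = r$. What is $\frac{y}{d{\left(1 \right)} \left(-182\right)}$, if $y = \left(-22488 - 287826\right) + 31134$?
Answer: $\frac{139590}{91} \approx 1534.0$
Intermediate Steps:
$y = -279180$ ($y = -310314 + 31134 = -279180$)
$\frac{y}{d{\left(1 \right)} \left(-182\right)} = - \frac{279180}{1 \left(-182\right)} = - \frac{279180}{-182} = \left(-279180\right) \left(- \frac{1}{182}\right) = \frac{139590}{91}$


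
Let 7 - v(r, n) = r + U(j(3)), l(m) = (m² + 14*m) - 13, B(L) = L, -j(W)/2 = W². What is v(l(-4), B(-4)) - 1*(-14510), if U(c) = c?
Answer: 14588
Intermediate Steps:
j(W) = -2*W²
l(m) = -13 + m² + 14*m
v(r, n) = 25 - r (v(r, n) = 7 - (r - 2*3²) = 7 - (r - 2*9) = 7 - (r - 18) = 7 - (-18 + r) = 7 + (18 - r) = 25 - r)
v(l(-4), B(-4)) - 1*(-14510) = (25 - (-13 + (-4)² + 14*(-4))) - 1*(-14510) = (25 - (-13 + 16 - 56)) + 14510 = (25 - 1*(-53)) + 14510 = (25 + 53) + 14510 = 78 + 14510 = 14588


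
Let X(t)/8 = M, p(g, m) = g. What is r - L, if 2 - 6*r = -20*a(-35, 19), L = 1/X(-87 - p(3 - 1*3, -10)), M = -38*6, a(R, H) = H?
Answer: 116129/1824 ≈ 63.667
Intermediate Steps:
M = -228
X(t) = -1824 (X(t) = 8*(-228) = -1824)
L = -1/1824 (L = 1/(-1824) = -1/1824 ≈ -0.00054825)
r = 191/3 (r = 1/3 - (-10)*19/3 = 1/3 - 1/6*(-380) = 1/3 + 190/3 = 191/3 ≈ 63.667)
r - L = 191/3 - 1*(-1/1824) = 191/3 + 1/1824 = 116129/1824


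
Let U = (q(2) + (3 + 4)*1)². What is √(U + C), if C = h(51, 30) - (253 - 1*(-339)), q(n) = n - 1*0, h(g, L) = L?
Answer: I*√481 ≈ 21.932*I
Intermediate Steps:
q(n) = n (q(n) = n + 0 = n)
C = -562 (C = 30 - (253 - 1*(-339)) = 30 - (253 + 339) = 30 - 1*592 = 30 - 592 = -562)
U = 81 (U = (2 + (3 + 4)*1)² = (2 + 7*1)² = (2 + 7)² = 9² = 81)
√(U + C) = √(81 - 562) = √(-481) = I*√481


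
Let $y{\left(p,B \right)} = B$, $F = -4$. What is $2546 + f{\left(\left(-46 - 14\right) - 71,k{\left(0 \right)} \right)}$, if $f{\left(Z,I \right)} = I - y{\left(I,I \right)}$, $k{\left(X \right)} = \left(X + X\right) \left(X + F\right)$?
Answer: $2546$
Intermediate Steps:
$k{\left(X \right)} = 2 X \left(-4 + X\right)$ ($k{\left(X \right)} = \left(X + X\right) \left(X - 4\right) = 2 X \left(-4 + X\right)$)
$f{\left(Z,I \right)} = 0$ ($f{\left(Z,I \right)} = I - I = 0$)
$2546 + f{\left(\left(-46 - 14\right) - 71,k{\left(0 \right)} \right)} = 2546 + 0 = 2546$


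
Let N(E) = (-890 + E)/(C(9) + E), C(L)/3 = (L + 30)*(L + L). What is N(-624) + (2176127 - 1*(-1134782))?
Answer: 2453382812/741 ≈ 3.3109e+6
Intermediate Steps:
C(L) = 6*L*(30 + L) (C(L) = 3*((L + 30)*(L + L)) = 3*((30 + L)*(2*L)) = 3*(2*L*(30 + L)) = 6*L*(30 + L))
N(E) = (-890 + E)/(2106 + E) (N(E) = (-890 + E)/(6*9*(30 + 9) + E) = (-890 + E)/(6*9*39 + E) = (-890 + E)/(2106 + E))
N(-624) + (2176127 - 1*(-1134782)) = (-890 - 624)/(2106 - 624) + (2176127 - 1*(-1134782)) = -1514/1482 + (2176127 + 1134782) = (1/1482)*(-1514) + 3310909 = -757/741 + 3310909 = 2453382812/741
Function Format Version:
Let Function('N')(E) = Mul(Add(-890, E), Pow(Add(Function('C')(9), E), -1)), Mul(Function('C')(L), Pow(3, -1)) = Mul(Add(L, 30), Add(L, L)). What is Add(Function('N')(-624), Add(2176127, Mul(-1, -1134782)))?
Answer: Rational(2453382812, 741) ≈ 3.3109e+6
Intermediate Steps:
Function('C')(L) = Mul(6, L, Add(30, L)) (Function('C')(L) = Mul(3, Mul(Add(L, 30), Add(L, L))) = Mul(3, Mul(Add(30, L), Mul(2, L))) = Mul(3, Mul(2, L, Add(30, L))) = Mul(6, L, Add(30, L)))
Function('N')(E) = Mul(Pow(Add(2106, E), -1), Add(-890, E)) (Function('N')(E) = Mul(Add(-890, E), Pow(Add(Mul(6, 9, Add(30, 9)), E), -1)) = Mul(Add(-890, E), Pow(Add(Mul(6, 9, 39), E), -1)) = Mul(Add(-890, E), Pow(Add(2106, E), -1)) = Mul(Pow(Add(2106, E), -1), Add(-890, E)))
Add(Function('N')(-624), Add(2176127, Mul(-1, -1134782))) = Add(Mul(Pow(Add(2106, -624), -1), Add(-890, -624)), Add(2176127, Mul(-1, -1134782))) = Add(Mul(Pow(1482, -1), -1514), Add(2176127, 1134782)) = Add(Mul(Rational(1, 1482), -1514), 3310909) = Add(Rational(-757, 741), 3310909) = Rational(2453382812, 741)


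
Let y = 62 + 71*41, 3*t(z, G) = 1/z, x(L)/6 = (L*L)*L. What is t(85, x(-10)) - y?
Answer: -758114/255 ≈ -2973.0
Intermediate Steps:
x(L) = 6*L**3 (x(L) = 6*((L*L)*L) = 6*(L**2*L) = 6*L**3)
t(z, G) = 1/(3*z)
y = 2973 (y = 62 + 2911 = 2973)
t(85, x(-10)) - y = (1/3)/85 - 1*2973 = (1/3)*(1/85) - 2973 = 1/255 - 2973 = -758114/255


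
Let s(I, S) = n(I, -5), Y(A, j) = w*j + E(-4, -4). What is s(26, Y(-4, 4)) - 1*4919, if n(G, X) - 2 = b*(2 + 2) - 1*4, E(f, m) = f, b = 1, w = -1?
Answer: -4917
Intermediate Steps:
Y(A, j) = -4 - j (Y(A, j) = -j - 4 = -4 - j)
n(G, X) = 2 (n(G, X) = 2 + (1*(2 + 2) - 1*4) = 2 + (1*4 - 4) = 2 + (4 - 4) = 2 + 0 = 2)
s(I, S) = 2
s(26, Y(-4, 4)) - 1*4919 = 2 - 1*4919 = 2 - 4919 = -4917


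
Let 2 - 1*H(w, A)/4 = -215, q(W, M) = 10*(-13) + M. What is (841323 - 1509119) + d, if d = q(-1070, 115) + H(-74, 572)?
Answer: -666943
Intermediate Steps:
q(W, M) = -130 + M
H(w, A) = 868 (H(w, A) = 8 - 4*(-215) = 8 + 860 = 868)
d = 853 (d = (-130 + 115) + 868 = -15 + 868 = 853)
(841323 - 1509119) + d = (841323 - 1509119) + 853 = -667796 + 853 = -666943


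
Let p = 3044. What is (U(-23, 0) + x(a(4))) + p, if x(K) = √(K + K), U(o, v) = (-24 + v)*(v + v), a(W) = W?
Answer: 3044 + 2*√2 ≈ 3046.8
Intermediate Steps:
U(o, v) = 2*v*(-24 + v) (U(o, v) = (-24 + v)*(2*v) = 2*v*(-24 + v))
x(K) = √2*√K (x(K) = √(2*K) = √2*√K)
(U(-23, 0) + x(a(4))) + p = (2*0*(-24 + 0) + √2*√4) + 3044 = (2*0*(-24) + √2*2) + 3044 = (0 + 2*√2) + 3044 = 2*√2 + 3044 = 3044 + 2*√2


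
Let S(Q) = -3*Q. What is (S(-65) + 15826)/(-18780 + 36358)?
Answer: 16021/17578 ≈ 0.91142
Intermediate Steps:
(S(-65) + 15826)/(-18780 + 36358) = (-3*(-65) + 15826)/(-18780 + 36358) = (195 + 15826)/17578 = 16021*(1/17578) = 16021/17578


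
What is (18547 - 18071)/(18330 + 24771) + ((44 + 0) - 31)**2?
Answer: 7284545/43101 ≈ 169.01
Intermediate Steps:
(18547 - 18071)/(18330 + 24771) + ((44 + 0) - 31)**2 = 476/43101 + (44 - 31)**2 = 476*(1/43101) + 13**2 = 476/43101 + 169 = 7284545/43101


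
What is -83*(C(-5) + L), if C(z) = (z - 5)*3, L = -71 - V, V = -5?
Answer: 7968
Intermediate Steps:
L = -66 (L = -71 - 1*(-5) = -71 + 5 = -66)
C(z) = -15 + 3*z (C(z) = (-5 + z)*3 = -15 + 3*z)
-83*(C(-5) + L) = -83*((-15 + 3*(-5)) - 66) = -83*((-15 - 15) - 66) = -83*(-30 - 66) = -83*(-96) = 7968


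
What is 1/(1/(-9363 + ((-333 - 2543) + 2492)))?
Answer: -9747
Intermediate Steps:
1/(1/(-9363 + ((-333 - 2543) + 2492))) = 1/(1/(-9363 + (-2876 + 2492))) = 1/(1/(-9363 - 384)) = 1/(1/(-9747)) = 1/(-1/9747) = -9747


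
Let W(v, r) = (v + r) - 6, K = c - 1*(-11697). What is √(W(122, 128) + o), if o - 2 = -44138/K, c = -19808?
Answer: 2*√4135482571/8111 ≈ 15.857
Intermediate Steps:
K = -8111 (K = -19808 - 1*(-11697) = -19808 + 11697 = -8111)
W(v, r) = -6 + r + v (W(v, r) = (r + v) - 6 = -6 + r + v)
o = 60360/8111 (o = 2 - 44138/(-8111) = 2 - 44138*(-1/8111) = 2 + 44138/8111 = 60360/8111 ≈ 7.4417)
√(W(122, 128) + o) = √((-6 + 128 + 122) + 60360/8111) = √(244 + 60360/8111) = √(2039444/8111) = 2*√4135482571/8111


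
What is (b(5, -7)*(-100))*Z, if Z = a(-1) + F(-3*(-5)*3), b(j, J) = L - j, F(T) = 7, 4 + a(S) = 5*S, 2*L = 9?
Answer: -100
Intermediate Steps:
L = 9/2 (L = (1/2)*9 = 9/2 ≈ 4.5000)
a(S) = -4 + 5*S
b(j, J) = 9/2 - j
Z = -2 (Z = (-4 + 5*(-1)) + 7 = (-4 - 5) + 7 = -9 + 7 = -2)
(b(5, -7)*(-100))*Z = ((9/2 - 1*5)*(-100))*(-2) = ((9/2 - 5)*(-100))*(-2) = -1/2*(-100)*(-2) = 50*(-2) = -100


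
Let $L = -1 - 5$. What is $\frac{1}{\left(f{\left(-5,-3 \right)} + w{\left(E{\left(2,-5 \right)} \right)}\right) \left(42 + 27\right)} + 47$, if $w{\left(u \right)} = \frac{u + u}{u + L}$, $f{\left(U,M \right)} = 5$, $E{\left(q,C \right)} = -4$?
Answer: $\frac{94052}{2001} \approx 47.003$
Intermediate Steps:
$L = -6$
$w{\left(u \right)} = \frac{2 u}{-6 + u}$ ($w{\left(u \right)} = \frac{u + u}{u - 6} = \frac{2 u}{-6 + u}$)
$\frac{1}{\left(f{\left(-5,-3 \right)} + w{\left(E{\left(2,-5 \right)} \right)}\right) \left(42 + 27\right)} + 47 = \frac{1}{\left(5 + 2 \left(-4\right) \frac{1}{-6 - 4}\right) \left(42 + 27\right)} + 47 = \frac{1}{\left(5 + 2 \left(-4\right) \frac{1}{-10}\right) 69} + 47 = \frac{1}{5 + 2 \left(-4\right) \left(- \frac{1}{10}\right)} \frac{1}{69} + 47 = \frac{1}{5 + \frac{4}{5}} \cdot \frac{1}{69} + 47 = \frac{1}{\frac{29}{5}} \cdot \frac{1}{69} + 47 = \frac{5}{29} \cdot \frac{1}{69} + 47 = \frac{5}{2001} + 47 = \frac{94052}{2001}$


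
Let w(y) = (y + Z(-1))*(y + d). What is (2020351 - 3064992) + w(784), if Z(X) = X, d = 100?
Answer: -352469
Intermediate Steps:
w(y) = (-1 + y)*(100 + y) (w(y) = (y - 1)*(y + 100) = (-1 + y)*(100 + y))
(2020351 - 3064992) + w(784) = (2020351 - 3064992) + (-100 + 784² + 99*784) = -1044641 + (-100 + 614656 + 77616) = -1044641 + 692172 = -352469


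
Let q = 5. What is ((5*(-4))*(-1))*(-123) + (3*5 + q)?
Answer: -2440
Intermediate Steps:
((5*(-4))*(-1))*(-123) + (3*5 + q) = ((5*(-4))*(-1))*(-123) + (3*5 + 5) = -20*(-1)*(-123) + (15 + 5) = 20*(-123) + 20 = -2460 + 20 = -2440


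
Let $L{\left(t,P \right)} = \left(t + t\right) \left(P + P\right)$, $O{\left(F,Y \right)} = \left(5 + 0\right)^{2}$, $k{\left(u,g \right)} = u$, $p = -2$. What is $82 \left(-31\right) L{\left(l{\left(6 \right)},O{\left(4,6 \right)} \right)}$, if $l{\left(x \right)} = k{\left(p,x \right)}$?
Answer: $508400$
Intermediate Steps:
$O{\left(F,Y \right)} = 25$ ($O{\left(F,Y \right)} = 5^{2} = 25$)
$l{\left(x \right)} = -2$
$L{\left(t,P \right)} = 4 P t$ ($L{\left(t,P \right)} = 2 t 2 P = 4 P t$)
$82 \left(-31\right) L{\left(l{\left(6 \right)},O{\left(4,6 \right)} \right)} = 82 \left(-31\right) 4 \cdot 25 \left(-2\right) = \left(-2542\right) \left(-200\right) = 508400$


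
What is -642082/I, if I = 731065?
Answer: -642082/731065 ≈ -0.87828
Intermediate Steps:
-642082/I = -642082/731065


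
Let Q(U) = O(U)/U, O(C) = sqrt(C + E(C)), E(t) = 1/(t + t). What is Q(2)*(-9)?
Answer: -27/4 ≈ -6.7500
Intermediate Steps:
E(t) = 1/(2*t)
O(C) = sqrt(C + 1/(2*C))
Q(U) = sqrt(2/U + 4*U)/(2*U) (Q(U) = (sqrt(2/U + 4*U)/2)/U = sqrt(2/U + 4*U)/(2*U))
Q(2)*(-9) = ((1/2)*sqrt(2/2 + 4*2)/2)*(-9) = ((1/2)*(1/2)*sqrt(2*(1/2) + 8))*(-9) = ((1/2)*(1/2)*sqrt(1 + 8))*(-9) = ((1/2)*(1/2)*sqrt(9))*(-9) = ((1/2)*(1/2)*3)*(-9) = (3/4)*(-9) = -27/4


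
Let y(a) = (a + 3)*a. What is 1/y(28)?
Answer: 1/868 ≈ 0.0011521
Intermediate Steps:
y(a) = a*(3 + a) (y(a) = (3 + a)*a = a*(3 + a))
1/y(28) = 1/(28*(3 + 28)) = 1/(28*31) = 1/868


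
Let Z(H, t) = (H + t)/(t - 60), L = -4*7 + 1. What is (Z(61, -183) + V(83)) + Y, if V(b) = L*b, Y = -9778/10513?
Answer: -5726084287/2554659 ≈ -2241.4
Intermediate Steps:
Y = -9778/10513 (Y = -9778*1/10513 = -9778/10513 ≈ -0.93009)
L = -27 (L = -28 + 1 = -27)
Z(H, t) = (H + t)/(-60 + t)
V(b) = -27*b
(Z(61, -183) + V(83)) + Y = ((61 - 183)/(-60 - 183) - 27*83) - 9778/10513 = (-122/(-243) - 2241) - 9778/10513 = (-1/243*(-122) - 2241) - 9778/10513 = (122/243 - 2241) - 9778/10513 = -544441/243 - 9778/10513 = -5726084287/2554659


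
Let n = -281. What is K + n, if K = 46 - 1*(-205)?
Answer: -30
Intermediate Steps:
K = 251 (K = 46 + 205 = 251)
K + n = 251 - 281 = -30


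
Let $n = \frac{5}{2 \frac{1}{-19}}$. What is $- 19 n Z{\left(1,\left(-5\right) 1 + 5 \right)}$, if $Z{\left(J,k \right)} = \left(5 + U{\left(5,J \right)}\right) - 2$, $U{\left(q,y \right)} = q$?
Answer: $7220$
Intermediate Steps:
$Z{\left(J,k \right)} = 8$ ($Z{\left(J,k \right)} = \left(5 + 5\right) - 2 = 10 - 2 = 8$)
$n = - \frac{95}{2}$ ($n = \frac{5}{2 \left(- \frac{1}{19}\right)} = \frac{5}{- \frac{2}{19}} = 5 \left(- \frac{19}{2}\right) = - \frac{95}{2} \approx -47.5$)
$- 19 n Z{\left(1,\left(-5\right) 1 + 5 \right)} = \left(-19\right) \left(- \frac{95}{2}\right) 8 = \frac{1805}{2} \cdot 8 = 7220$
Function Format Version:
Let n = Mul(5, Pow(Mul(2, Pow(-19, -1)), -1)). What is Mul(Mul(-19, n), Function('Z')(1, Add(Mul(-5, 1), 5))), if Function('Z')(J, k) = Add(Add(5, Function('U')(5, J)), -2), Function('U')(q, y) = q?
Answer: 7220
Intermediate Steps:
Function('Z')(J, k) = 8 (Function('Z')(J, k) = Add(Add(5, 5), -2) = Add(10, -2) = 8)
n = Rational(-95, 2) (n = Mul(5, Pow(Mul(2, Rational(-1, 19)), -1)) = Mul(5, Pow(Rational(-2, 19), -1)) = Mul(5, Rational(-19, 2)) = Rational(-95, 2) ≈ -47.500)
Mul(Mul(-19, n), Function('Z')(1, Add(Mul(-5, 1), 5))) = Mul(Mul(-19, Rational(-95, 2)), 8) = Mul(Rational(1805, 2), 8) = 7220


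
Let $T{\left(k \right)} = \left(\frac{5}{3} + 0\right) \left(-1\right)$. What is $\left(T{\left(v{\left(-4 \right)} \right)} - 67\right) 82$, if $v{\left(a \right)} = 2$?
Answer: $- \frac{16892}{3} \approx -5630.7$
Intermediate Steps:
$T{\left(k \right)} = - \frac{5}{3}$ ($T{\left(k \right)} = \left(5 \cdot \frac{1}{3} + 0\right) \left(-1\right) = \left(\frac{5}{3} + 0\right) \left(-1\right) = \frac{5}{3} \left(-1\right) = - \frac{5}{3}$)
$\left(T{\left(v{\left(-4 \right)} \right)} - 67\right) 82 = \left(- \frac{5}{3} - 67\right) 82 = \left(- \frac{206}{3}\right) 82 = - \frac{16892}{3}$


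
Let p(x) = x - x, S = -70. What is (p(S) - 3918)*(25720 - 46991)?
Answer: 83339778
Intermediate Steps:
p(x) = 0
(p(S) - 3918)*(25720 - 46991) = (0 - 3918)*(25720 - 46991) = -3918*(-21271) = 83339778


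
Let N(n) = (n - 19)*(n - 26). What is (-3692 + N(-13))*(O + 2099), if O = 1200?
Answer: -8062756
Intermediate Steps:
N(n) = (-26 + n)*(-19 + n) (N(n) = (-19 + n)*(-26 + n) = (-26 + n)*(-19 + n))
(-3692 + N(-13))*(O + 2099) = (-3692 + (494 + (-13)**2 - 45*(-13)))*(1200 + 2099) = (-3692 + (494 + 169 + 585))*3299 = (-3692 + 1248)*3299 = -2444*3299 = -8062756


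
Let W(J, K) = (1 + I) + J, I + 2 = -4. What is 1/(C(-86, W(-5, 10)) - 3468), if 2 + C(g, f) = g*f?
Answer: -1/2610 ≈ -0.00038314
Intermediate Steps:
I = -6 (I = -2 - 4 = -6)
W(J, K) = -5 + J (W(J, K) = (1 - 6) + J = -5 + J)
C(g, f) = -2 + f*g (C(g, f) = -2 + g*f = -2 + f*g)
1/(C(-86, W(-5, 10)) - 3468) = 1/((-2 + (-5 - 5)*(-86)) - 3468) = 1/((-2 - 10*(-86)) - 3468) = 1/((-2 + 860) - 3468) = 1/(858 - 3468) = 1/(-2610) = -1/2610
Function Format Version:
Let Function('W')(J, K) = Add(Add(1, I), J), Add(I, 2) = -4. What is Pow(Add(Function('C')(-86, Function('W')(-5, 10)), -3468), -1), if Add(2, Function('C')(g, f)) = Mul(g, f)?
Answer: Rational(-1, 2610) ≈ -0.00038314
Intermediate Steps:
I = -6 (I = Add(-2, -4) = -6)
Function('W')(J, K) = Add(-5, J) (Function('W')(J, K) = Add(Add(1, -6), J) = Add(-5, J))
Function('C')(g, f) = Add(-2, Mul(f, g)) (Function('C')(g, f) = Add(-2, Mul(g, f)) = Add(-2, Mul(f, g)))
Pow(Add(Function('C')(-86, Function('W')(-5, 10)), -3468), -1) = Pow(Add(Add(-2, Mul(Add(-5, -5), -86)), -3468), -1) = Pow(Add(Add(-2, Mul(-10, -86)), -3468), -1) = Pow(Add(Add(-2, 860), -3468), -1) = Pow(Add(858, -3468), -1) = Pow(-2610, -1) = Rational(-1, 2610)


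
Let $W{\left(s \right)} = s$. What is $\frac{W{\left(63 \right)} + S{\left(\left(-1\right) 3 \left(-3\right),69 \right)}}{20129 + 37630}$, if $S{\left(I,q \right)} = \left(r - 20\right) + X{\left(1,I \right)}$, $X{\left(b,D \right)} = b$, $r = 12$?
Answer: $\frac{56}{57759} \approx 0.00096955$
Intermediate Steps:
$S{\left(I,q \right)} = -7$ ($S{\left(I,q \right)} = \left(12 - 20\right) + 1 = -8 + 1 = -7$)
$\frac{W{\left(63 \right)} + S{\left(\left(-1\right) 3 \left(-3\right),69 \right)}}{20129 + 37630} = \frac{63 - 7}{20129 + 37630} = \frac{56}{57759}$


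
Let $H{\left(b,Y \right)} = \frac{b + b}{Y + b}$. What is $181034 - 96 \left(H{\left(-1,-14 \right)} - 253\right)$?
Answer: $\frac{1026546}{5} \approx 2.0531 \cdot 10^{5}$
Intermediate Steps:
$H{\left(b,Y \right)} = \frac{2 b}{Y + b}$
$181034 - 96 \left(H{\left(-1,-14 \right)} - 253\right) = 181034 - 96 \left(2 \left(-1\right) \frac{1}{-14 - 1} - 253\right) = 181034 - 96 \left(2 \left(-1\right) \frac{1}{-15} - 253\right) = 181034 - 96 \left(2 \left(-1\right) \left(- \frac{1}{15}\right) - 253\right) = 181034 - 96 \left(\frac{2}{15} - 253\right) = 181034 - - \frac{121376}{5} = 181034 + \frac{121376}{5} = \frac{1026546}{5}$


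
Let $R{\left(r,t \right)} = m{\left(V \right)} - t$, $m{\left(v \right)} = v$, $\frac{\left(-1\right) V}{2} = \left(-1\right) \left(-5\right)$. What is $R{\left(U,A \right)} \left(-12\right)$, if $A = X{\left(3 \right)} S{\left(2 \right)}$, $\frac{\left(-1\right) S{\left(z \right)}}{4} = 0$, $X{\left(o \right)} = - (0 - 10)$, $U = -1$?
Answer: $120$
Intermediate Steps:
$X{\left(o \right)} = 10$ ($X{\left(o \right)} = - (0 - 10) = \left(-1\right) \left(-10\right) = 10$)
$V = -10$ ($V = - 2 \left(\left(-1\right) \left(-5\right)\right) = \left(-2\right) 5 = -10$)
$S{\left(z \right)} = 0$ ($S{\left(z \right)} = \left(-4\right) 0 = 0$)
$A = 0$ ($A = 10 \cdot 0 = 0$)
$R{\left(r,t \right)} = -10 - t$
$R{\left(U,A \right)} \left(-12\right) = \left(-10 - 0\right) \left(-12\right) = \left(-10 + 0\right) \left(-12\right) = \left(-10\right) \left(-12\right) = 120$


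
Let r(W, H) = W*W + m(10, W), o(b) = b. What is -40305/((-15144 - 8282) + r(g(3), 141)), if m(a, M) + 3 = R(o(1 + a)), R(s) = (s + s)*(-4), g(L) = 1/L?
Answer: 362745/211652 ≈ 1.7139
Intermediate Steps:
R(s) = -8*s (R(s) = (2*s)*(-4) = -8*s)
m(a, M) = -11 - 8*a (m(a, M) = -3 - 8*(1 + a) = -3 + (-8 - 8*a) = -11 - 8*a)
r(W, H) = -91 + W² (r(W, H) = W*W + (-11 - 8*10) = W² + (-11 - 80) = W² - 91 = -91 + W²)
-40305/((-15144 - 8282) + r(g(3), 141)) = -40305/((-15144 - 8282) + (-91 + (1/3)²)) = -40305/(-23426 + (-91 + (⅓)²)) = -40305/(-23426 + (-91 + ⅑)) = -40305/(-23426 - 818/9) = -40305/(-211652/9) = -40305*(-9/211652) = 362745/211652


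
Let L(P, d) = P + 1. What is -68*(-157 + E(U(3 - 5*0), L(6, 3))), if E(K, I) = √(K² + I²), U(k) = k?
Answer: 10676 - 68*√58 ≈ 10158.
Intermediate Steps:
L(P, d) = 1 + P
E(K, I) = √(I² + K²)
-68*(-157 + E(U(3 - 5*0), L(6, 3))) = -68*(-157 + √((1 + 6)² + (3 - 5*0)²)) = -68*(-157 + √(7² + (3 + 0)²)) = -68*(-157 + √(49 + 3²)) = -68*(-157 + √(49 + 9)) = -68*(-157 + √58) = 10676 - 68*√58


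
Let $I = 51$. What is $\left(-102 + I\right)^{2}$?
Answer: $2601$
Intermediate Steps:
$\left(-102 + I\right)^{2} = \left(-102 + 51\right)^{2} = \left(-51\right)^{2} = 2601$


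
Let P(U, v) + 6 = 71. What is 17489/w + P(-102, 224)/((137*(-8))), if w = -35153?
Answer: -21452889/38527688 ≈ -0.55682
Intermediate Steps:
P(U, v) = 65 (P(U, v) = -6 + 71 = 65)
17489/w + P(-102, 224)/((137*(-8))) = 17489/(-35153) + 65/((137*(-8))) = 17489*(-1/35153) + 65/(-1096) = -17489/35153 + 65*(-1/1096) = -17489/35153 - 65/1096 = -21452889/38527688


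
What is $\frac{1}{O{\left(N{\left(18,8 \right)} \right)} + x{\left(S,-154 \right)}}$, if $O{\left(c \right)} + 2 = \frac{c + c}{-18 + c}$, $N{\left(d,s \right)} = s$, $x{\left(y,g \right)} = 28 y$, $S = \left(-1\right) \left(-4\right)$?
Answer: $\frac{5}{542} \approx 0.0092251$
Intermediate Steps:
$S = 4$
$O{\left(c \right)} = -2 + \frac{2 c}{-18 + c}$ ($O{\left(c \right)} = -2 + \frac{c + c}{-18 + c} = -2 + \frac{2 c}{-18 + c}$)
$\frac{1}{O{\left(N{\left(18,8 \right)} \right)} + x{\left(S,-154 \right)}} = \frac{1}{\frac{36}{-18 + 8} + 28 \cdot 4} = \frac{1}{\frac{36}{-10} + 112} = \frac{1}{36 \left(- \frac{1}{10}\right) + 112} = \frac{1}{- \frac{18}{5} + 112} = \frac{1}{\frac{542}{5}} = \frac{5}{542}$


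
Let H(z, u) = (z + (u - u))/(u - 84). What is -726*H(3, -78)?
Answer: 121/9 ≈ 13.444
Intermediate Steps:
H(z, u) = z/(-84 + u) (H(z, u) = (z + 0)/(-84 + u) = z/(-84 + u))
-726*H(3, -78) = -2178/(-84 - 78) = -2178/(-162) = -2178*(-1)/162 = -726*(-1/54) = 121/9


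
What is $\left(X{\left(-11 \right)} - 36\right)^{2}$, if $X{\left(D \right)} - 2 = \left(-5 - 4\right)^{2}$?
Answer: $2209$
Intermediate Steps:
$X{\left(D \right)} = 83$ ($X{\left(D \right)} = 2 + \left(-5 - 4\right)^{2} = 2 + \left(-9\right)^{2} = 2 + 81 = 83$)
$\left(X{\left(-11 \right)} - 36\right)^{2} = \left(83 - 36\right)^{2} = 47^{2} = 2209$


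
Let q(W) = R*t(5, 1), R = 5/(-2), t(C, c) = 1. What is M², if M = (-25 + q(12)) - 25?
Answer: 11025/4 ≈ 2756.3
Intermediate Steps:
R = -5/2 (R = 5*(-½) = -5/2 ≈ -2.5000)
q(W) = -5/2 (q(W) = -5/2*1 = -5/2)
M = -105/2 (M = (-25 - 5/2) - 25 = -55/2 - 25 = -105/2 ≈ -52.500)
M² = (-105/2)² = 11025/4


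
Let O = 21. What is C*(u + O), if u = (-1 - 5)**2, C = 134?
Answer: 7638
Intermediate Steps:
u = 36 (u = (-6)**2 = 36)
C*(u + O) = 134*(36 + 21) = 134*57 = 7638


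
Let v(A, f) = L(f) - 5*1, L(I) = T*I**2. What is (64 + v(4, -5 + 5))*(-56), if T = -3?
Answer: -3304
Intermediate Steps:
L(I) = -3*I**2
v(A, f) = -5 - 3*f**2 (v(A, f) = -3*f**2 - 5*1 = -3*f**2 - 5 = -5 - 3*f**2)
(64 + v(4, -5 + 5))*(-56) = (64 + (-5 - 3*(-5 + 5)**2))*(-56) = (64 + (-5 - 3*0**2))*(-56) = (64 + (-5 - 3*0))*(-56) = (64 + (-5 + 0))*(-56) = (64 - 5)*(-56) = 59*(-56) = -3304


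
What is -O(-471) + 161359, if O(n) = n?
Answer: 161830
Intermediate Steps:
-O(-471) + 161359 = -1*(-471) + 161359 = 471 + 161359 = 161830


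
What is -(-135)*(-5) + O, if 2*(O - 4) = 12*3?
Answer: -653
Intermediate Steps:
O = 22 (O = 4 + (12*3)/2 = 4 + (½)*36 = 4 + 18 = 22)
-(-135)*(-5) + O = -(-135)*(-5) + 22 = -45*15 + 22 = -675 + 22 = -653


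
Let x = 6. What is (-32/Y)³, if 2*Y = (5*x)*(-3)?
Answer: 32768/91125 ≈ 0.35959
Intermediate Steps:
Y = -45 (Y = ((5*6)*(-3))/2 = (30*(-3))/2 = (½)*(-90) = -45)
(-32/Y)³ = (-32/(-45))³ = (-32*(-1/45))³ = (32/45)³ = 32768/91125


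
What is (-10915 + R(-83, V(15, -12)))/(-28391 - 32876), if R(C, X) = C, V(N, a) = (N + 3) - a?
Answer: 10998/61267 ≈ 0.17951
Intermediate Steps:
V(N, a) = 3 + N - a (V(N, a) = (3 + N) - a = 3 + N - a)
(-10915 + R(-83, V(15, -12)))/(-28391 - 32876) = (-10915 - 83)/(-28391 - 32876) = -10998/(-61267) = -10998*(-1/61267) = 10998/61267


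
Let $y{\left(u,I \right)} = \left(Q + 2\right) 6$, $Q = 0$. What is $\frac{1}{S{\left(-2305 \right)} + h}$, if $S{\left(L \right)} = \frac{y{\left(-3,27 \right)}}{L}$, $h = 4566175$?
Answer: $\frac{2305}{10525033363} \approx 2.19 \cdot 10^{-7}$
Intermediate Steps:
$y{\left(u,I \right)} = 12$ ($y{\left(u,I \right)} = \left(0 + 2\right) 6 = 2 \cdot 6 = 12$)
$S{\left(L \right)} = \frac{12}{L}$
$\frac{1}{S{\left(-2305 \right)} + h} = \frac{1}{\frac{12}{-2305} + 4566175} = \frac{1}{12 \left(- \frac{1}{2305}\right) + 4566175} = \frac{1}{- \frac{12}{2305} + 4566175} = \frac{1}{\frac{10525033363}{2305}} = \frac{2305}{10525033363}$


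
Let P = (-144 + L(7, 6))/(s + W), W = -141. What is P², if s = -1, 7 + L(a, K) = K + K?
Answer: 19321/20164 ≈ 0.95819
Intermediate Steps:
L(a, K) = -7 + 2*K (L(a, K) = -7 + (K + K) = -7 + 2*K)
P = 139/142 (P = (-144 + (-7 + 2*6))/(-1 - 141) = (-144 + (-7 + 12))/(-142) = (-144 + 5)*(-1/142) = -139*(-1/142) = 139/142 ≈ 0.97887)
P² = (139/142)² = 19321/20164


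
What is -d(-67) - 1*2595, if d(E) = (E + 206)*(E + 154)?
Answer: -14688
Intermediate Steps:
d(E) = (154 + E)*(206 + E) (d(E) = (206 + E)*(154 + E) = (154 + E)*(206 + E))
-d(-67) - 1*2595 = -(31724 + (-67)**2 + 360*(-67)) - 1*2595 = -(31724 + 4489 - 24120) - 2595 = -1*12093 - 2595 = -12093 - 2595 = -14688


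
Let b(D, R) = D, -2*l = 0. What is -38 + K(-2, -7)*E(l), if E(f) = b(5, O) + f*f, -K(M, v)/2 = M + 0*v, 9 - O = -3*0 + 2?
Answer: -18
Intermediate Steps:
l = 0 (l = -½*0 = 0)
O = 7 (O = 9 - (-3*0 + 2) = 9 - (0 + 2) = 9 - 1*2 = 9 - 2 = 7)
K(M, v) = -2*M (K(M, v) = -2*(M + 0*v) = -2*(M + 0) = -2*M)
E(f) = 5 + f² (E(f) = 5 + f*f = 5 + f²)
-38 + K(-2, -7)*E(l) = -38 + (-2*(-2))*(5 + 0²) = -38 + 4*(5 + 0) = -38 + 4*5 = -38 + 20 = -18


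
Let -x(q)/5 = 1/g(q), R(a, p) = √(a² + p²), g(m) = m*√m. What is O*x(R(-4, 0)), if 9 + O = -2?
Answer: 55/8 ≈ 6.8750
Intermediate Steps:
g(m) = m^(3/2)
x(q) = -5/q^(3/2)
O = -11 (O = -9 - 2 = -11)
O*x(R(-4, 0)) = -(-55)/(√((-4)² + 0²))^(3/2) = -(-55)/(√(16 + 0))^(3/2) = -(-55)/(√16)^(3/2) = -(-55)/4^(3/2) = -(-55)/8 = -11*(-5/8) = 55/8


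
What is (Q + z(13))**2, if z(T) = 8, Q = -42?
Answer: 1156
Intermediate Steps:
(Q + z(13))**2 = (-42 + 8)**2 = (-34)**2 = 1156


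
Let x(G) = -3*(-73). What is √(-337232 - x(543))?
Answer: I*√337451 ≈ 580.91*I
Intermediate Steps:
x(G) = 219
√(-337232 - x(543)) = √(-337232 - 1*219) = √(-337232 - 219) = √(-337451) = I*√337451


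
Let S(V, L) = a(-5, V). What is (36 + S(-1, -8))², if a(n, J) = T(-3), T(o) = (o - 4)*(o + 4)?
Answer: 841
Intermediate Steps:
T(o) = (-4 + o)*(4 + o)
a(n, J) = -7 (a(n, J) = -16 + (-3)² = -16 + 9 = -7)
S(V, L) = -7
(36 + S(-1, -8))² = (36 - 7)² = 29² = 841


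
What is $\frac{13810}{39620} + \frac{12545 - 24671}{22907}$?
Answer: $- \frac{16408645}{90757534} \approx -0.1808$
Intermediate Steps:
$\frac{13810}{39620} + \frac{12545 - 24671}{22907} = 13810 \cdot \frac{1}{39620} - \frac{12126}{22907} = \frac{1381}{3962} - \frac{12126}{22907} = - \frac{16408645}{90757534}$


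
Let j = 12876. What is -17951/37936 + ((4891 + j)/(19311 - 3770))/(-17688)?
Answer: -616901272715/1303524624336 ≈ -0.47326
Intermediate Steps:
-17951/37936 + ((4891 + j)/(19311 - 3770))/(-17688) = -17951/37936 + ((4891 + 12876)/(19311 - 3770))/(-17688) = -17951*1/37936 + (17767/15541)*(-1/17688) = -17951/37936 + (17767*(1/15541))*(-1/17688) = -17951/37936 + (17767/15541)*(-1/17688) = -17951/37936 - 17767/274889208 = -616901272715/1303524624336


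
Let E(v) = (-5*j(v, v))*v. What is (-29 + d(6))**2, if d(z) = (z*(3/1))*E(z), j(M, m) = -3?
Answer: 2531281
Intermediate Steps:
E(v) = 15*v (E(v) = (-5*(-3))*v = 15*v)
d(z) = 45*z**2 (d(z) = (z*(3/1))*(15*z) = (z*(3*1))*(15*z) = (z*3)*(15*z) = (3*z)*(15*z) = 45*z**2)
(-29 + d(6))**2 = (-29 + 45*6**2)**2 = (-29 + 45*36)**2 = (-29 + 1620)**2 = 1591**2 = 2531281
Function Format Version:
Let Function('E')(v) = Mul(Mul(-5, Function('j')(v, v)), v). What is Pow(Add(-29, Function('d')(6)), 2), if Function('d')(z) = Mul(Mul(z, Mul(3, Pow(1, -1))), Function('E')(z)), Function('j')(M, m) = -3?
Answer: 2531281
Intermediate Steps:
Function('E')(v) = Mul(15, v) (Function('E')(v) = Mul(Mul(-5, -3), v) = Mul(15, v))
Function('d')(z) = Mul(45, Pow(z, 2)) (Function('d')(z) = Mul(Mul(z, Mul(3, Pow(1, -1))), Mul(15, z)) = Mul(Mul(z, Mul(3, 1)), Mul(15, z)) = Mul(Mul(z, 3), Mul(15, z)) = Mul(Mul(3, z), Mul(15, z)) = Mul(45, Pow(z, 2)))
Pow(Add(-29, Function('d')(6)), 2) = Pow(Add(-29, Mul(45, Pow(6, 2))), 2) = Pow(Add(-29, Mul(45, 36)), 2) = Pow(Add(-29, 1620), 2) = Pow(1591, 2) = 2531281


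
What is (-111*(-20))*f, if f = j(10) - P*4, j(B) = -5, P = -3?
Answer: 15540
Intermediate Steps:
f = 7 (f = -5 - (-3)*4 = -5 - 1*(-12) = -5 + 12 = 7)
(-111*(-20))*f = -111*(-20)*7 = 2220*7 = 15540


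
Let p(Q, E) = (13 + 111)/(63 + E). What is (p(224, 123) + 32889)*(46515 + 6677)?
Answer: 5248401448/3 ≈ 1.7495e+9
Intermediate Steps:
p(Q, E) = 124/(63 + E)
(p(224, 123) + 32889)*(46515 + 6677) = (124/(63 + 123) + 32889)*(46515 + 6677) = (124/186 + 32889)*53192 = (124*(1/186) + 32889)*53192 = (⅔ + 32889)*53192 = (98669/3)*53192 = 5248401448/3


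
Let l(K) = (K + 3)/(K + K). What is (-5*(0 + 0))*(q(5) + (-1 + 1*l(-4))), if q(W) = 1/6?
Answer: 0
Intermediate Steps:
q(W) = ⅙ (q(W) = 1*(⅙) = ⅙)
l(K) = (3 + K)/(2*K) (l(K) = (3 + K)/((2*K)) = (3 + K)*(1/(2*K)) = (3 + K)/(2*K))
(-5*(0 + 0))*(q(5) + (-1 + 1*l(-4))) = (-5*(0 + 0))*(⅙ + (-1 + 1*((½)*(3 - 4)/(-4)))) = (-5*0)*(⅙ + (-1 + 1*((½)*(-¼)*(-1)))) = 0*(⅙ + (-1 + 1*(⅛))) = 0*(⅙ + (-1 + ⅛)) = 0*(⅙ - 7/8) = 0*(-17/24) = 0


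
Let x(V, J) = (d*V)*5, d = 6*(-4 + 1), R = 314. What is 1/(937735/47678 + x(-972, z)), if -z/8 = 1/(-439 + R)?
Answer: 47678/4171809175 ≈ 1.1429e-5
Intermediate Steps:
z = 8/125 (z = -8/(-439 + 314) = -8/(-125) = -8*(-1/125) = 8/125 ≈ 0.064000)
d = -18 (d = 6*(-3) = -18)
x(V, J) = -90*V (x(V, J) = -18*V*5 = -90*V)
1/(937735/47678 + x(-972, z)) = 1/(937735/47678 - 90*(-972)) = 1/(937735*(1/47678) + 87480) = 1/(937735/47678 + 87480) = 1/(4171809175/47678) = 47678/4171809175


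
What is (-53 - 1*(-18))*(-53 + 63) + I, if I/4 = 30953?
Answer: 123462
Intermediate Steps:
I = 123812 (I = 4*30953 = 123812)
(-53 - 1*(-18))*(-53 + 63) + I = (-53 - 1*(-18))*(-53 + 63) + 123812 = (-53 + 18)*10 + 123812 = -35*10 + 123812 = -350 + 123812 = 123462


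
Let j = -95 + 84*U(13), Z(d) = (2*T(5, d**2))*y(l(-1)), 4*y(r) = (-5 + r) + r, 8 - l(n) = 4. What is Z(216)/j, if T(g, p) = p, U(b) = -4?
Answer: -69984/431 ≈ -162.38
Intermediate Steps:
l(n) = 4 (l(n) = 8 - 1*4 = 8 - 4 = 4)
y(r) = -5/4 + r/2 (y(r) = ((-5 + r) + r)/4 = (-5 + 2*r)/4 = -5/4 + r/2)
Z(d) = 3*d**2/2 (Z(d) = (2*d**2)*(-5/4 + (1/2)*4) = (2*d**2)*(-5/4 + 2) = (2*d**2)*(3/4) = 3*d**2/2)
j = -431 (j = -95 + 84*(-4) = -95 - 336 = -431)
Z(216)/j = ((3/2)*216**2)/(-431) = ((3/2)*46656)*(-1/431) = 69984*(-1/431) = -69984/431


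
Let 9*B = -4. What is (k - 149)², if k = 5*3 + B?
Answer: 1464100/81 ≈ 18075.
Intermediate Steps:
B = -4/9 (B = (⅑)*(-4) = -4/9 ≈ -0.44444)
k = 131/9 (k = 5*3 - 4/9 = 15 - 4/9 = 131/9 ≈ 14.556)
(k - 149)² = (131/9 - 149)² = (-1210/9)² = 1464100/81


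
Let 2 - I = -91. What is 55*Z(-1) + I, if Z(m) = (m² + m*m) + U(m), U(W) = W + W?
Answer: 93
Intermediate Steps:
U(W) = 2*W
I = 93 (I = 2 - 1*(-91) = 2 + 91 = 93)
Z(m) = 2*m + 2*m² (Z(m) = (m² + m*m) + 2*m = (m² + m²) + 2*m = 2*m² + 2*m = 2*m + 2*m²)
55*Z(-1) + I = 55*(2*(-1)*(1 - 1)) + 93 = 55*(2*(-1)*0) + 93 = 55*0 + 93 = 0 + 93 = 93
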